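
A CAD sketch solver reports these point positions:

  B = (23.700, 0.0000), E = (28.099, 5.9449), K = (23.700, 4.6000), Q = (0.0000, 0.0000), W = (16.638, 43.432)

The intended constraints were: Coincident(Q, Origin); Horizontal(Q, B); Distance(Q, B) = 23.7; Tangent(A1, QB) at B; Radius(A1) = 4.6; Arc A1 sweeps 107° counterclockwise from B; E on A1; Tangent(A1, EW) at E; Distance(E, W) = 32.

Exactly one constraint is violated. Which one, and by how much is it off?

Distance(E, W) = 32 — off by 7.20.

Q = (0.00, 0.00) ✓; Q.y = 0.00, B.y = 0.00 ✓; |QB| = 23.70 ✓; ∠(KB, BQ) = 90.00° ✓; |KB| = 4.600 ✓; bearing(K→E) − bearing(K→B) = 107.0° ✓; |KE| = 4.600 ✓; ∠(KE, EW) = 90.00° ✓; |EW| = 39.20 ✗.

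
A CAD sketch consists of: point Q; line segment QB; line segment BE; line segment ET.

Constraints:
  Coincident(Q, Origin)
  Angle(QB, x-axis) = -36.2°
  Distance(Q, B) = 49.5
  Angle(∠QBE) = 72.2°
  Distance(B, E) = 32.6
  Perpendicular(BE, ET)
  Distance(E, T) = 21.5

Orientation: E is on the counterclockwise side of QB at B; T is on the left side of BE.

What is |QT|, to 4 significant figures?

31.02

Q is at the origin; QB runs at -36.2° with length 49.5, so B = 49.5·(cos -36.2°, sin -36.2°) = (39.94, -29.23). ∠QBE = 72.2°, so BE runs at -36.2° + (180° − 72.2°) = 71.60° from the x-axis; with |BE| = 32.6, E = B + 32.6·(cos 71.60°, sin 71.60°) = (50.23, 1.698). The perpendicularity gives ET at right angles to BE; with |ET| = 21.5 on the left of BE, T = E + 21.5·(-0.9489, 0.3156) = (29.83, 8.485). Then |QT| = |T − Q| = 31.02.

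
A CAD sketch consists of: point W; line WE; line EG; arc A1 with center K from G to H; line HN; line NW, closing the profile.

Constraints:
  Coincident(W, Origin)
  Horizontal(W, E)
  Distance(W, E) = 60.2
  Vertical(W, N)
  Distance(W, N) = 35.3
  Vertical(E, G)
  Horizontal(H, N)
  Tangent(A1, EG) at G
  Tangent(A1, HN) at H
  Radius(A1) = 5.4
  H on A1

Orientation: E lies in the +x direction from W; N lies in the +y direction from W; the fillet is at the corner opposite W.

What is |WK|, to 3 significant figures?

62.4

W is at the origin; WE is horizontal with |WE| = 60.2 and E on the +x side, so E = (60.2, 0.00). WN is vertical with |WN| = 35.3 and N on the +y side, so N = (0.00, 35.3). The virtual corner opposite W is at (60.2, 35.3). A1 meets EG tangentially, so KG is at right angles to EG and A1 meets HN tangentially, so KH is at right angles to HN, with radius 5.4, so the center K sits 5.4 in from both sides at K = (54.8, 29.9). Then |WK| = |K − W| = 62.4.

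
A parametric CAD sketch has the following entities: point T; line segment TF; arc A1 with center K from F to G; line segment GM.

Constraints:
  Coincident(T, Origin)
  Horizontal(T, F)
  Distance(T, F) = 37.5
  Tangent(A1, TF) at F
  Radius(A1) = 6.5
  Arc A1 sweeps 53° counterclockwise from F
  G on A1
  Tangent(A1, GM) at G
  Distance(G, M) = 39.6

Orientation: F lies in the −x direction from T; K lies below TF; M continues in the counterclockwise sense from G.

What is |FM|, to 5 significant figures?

44.866

On A1, F sits at bearing 90° from K; a 53° counterclockwise sweep puts G at bearing 143°, so G = K + 6.5·(cos 143°, sin 143°) = (-42.691, -2.5882). The tangent condition forces KG to be normal to GM, so GM runs along (−sin 143°, cos 143°); with |GM| = 39.6, M = (-66.523, -34.214). Then |FM| = |M − F| = 44.866.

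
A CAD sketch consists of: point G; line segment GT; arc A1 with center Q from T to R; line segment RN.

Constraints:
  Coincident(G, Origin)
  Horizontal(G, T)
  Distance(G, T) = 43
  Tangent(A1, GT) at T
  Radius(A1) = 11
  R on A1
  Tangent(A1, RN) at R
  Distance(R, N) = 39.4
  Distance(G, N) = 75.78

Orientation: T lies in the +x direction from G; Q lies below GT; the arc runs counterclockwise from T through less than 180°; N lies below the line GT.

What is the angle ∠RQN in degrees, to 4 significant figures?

74.40°

G is at the origin; G and T share the same y with |GT| = 43.0 and T on the +x side, so T = (43.00, 0.000). A1 meets GT tangentially, so QT is at right angles to GT, so Q = T + (0, -11) = (43.00, -11.00). Since QR ⟂ RN (tangency), |QN| = √(11.0² + 39.4²) = 40.91 regardless of where R sits on A1. So N lies on both circle(G, 75.78) and circle(Q, 40.91); the below-GT intersection is N = (57.64, -49.20). R is the foot of the tangent from N: R = (34.17, -17.55).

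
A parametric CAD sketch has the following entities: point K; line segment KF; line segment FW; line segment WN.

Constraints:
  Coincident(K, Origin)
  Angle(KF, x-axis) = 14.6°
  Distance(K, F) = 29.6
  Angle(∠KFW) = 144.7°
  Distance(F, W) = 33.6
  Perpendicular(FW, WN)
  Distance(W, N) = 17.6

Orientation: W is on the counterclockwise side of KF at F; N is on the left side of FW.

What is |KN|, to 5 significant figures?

57.760

K is at the origin; KF runs at 14.6° with length 29.6, so F = 29.6·(cos 14.6°, sin 14.6°) = (28.644, 7.4613). ∠KFW = 144.7°, so FW runs at 14.6° + (180° − 144.7°) = 49.900° from the x-axis; with |FW| = 33.6, W = F + 33.6·(cos 49.900°, sin 49.900°) = (50.287, 33.163). The perpendicularity gives WN at right angles to FW; with |WN| = 17.6 on the left of FW, N = W + 17.6·(-0.76492, 0.64412) = (36.824, 44.499). Then |KN| = |N − K| = 57.760.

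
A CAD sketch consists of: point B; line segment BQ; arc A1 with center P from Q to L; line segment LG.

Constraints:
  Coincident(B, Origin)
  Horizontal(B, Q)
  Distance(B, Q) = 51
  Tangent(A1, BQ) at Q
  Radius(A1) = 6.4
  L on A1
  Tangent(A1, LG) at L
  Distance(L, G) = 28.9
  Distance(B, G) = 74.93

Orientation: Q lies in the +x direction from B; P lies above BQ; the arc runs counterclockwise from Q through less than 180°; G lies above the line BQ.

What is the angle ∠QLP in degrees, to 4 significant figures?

56.95°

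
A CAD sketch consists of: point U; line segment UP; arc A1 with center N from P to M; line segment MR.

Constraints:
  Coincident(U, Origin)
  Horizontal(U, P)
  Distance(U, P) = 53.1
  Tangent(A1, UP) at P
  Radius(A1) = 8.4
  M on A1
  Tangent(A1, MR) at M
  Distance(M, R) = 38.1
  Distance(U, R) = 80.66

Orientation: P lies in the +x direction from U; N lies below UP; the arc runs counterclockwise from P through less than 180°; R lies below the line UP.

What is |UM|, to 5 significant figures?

47.890

U is at the origin; UP is horizontal with |UP| = 53.1 and P on the +x side, so P = (53.100, 0.0000). The tangent condition forces NP to be normal to UP, so N = P + (0, -8.4) = (53.100, -8.4000). Since NM ⟂ MR (tangency), |NR| = √(8.4² + 38.1²) = 39.015 regardless of where M sits on A1. So R lies on both circle(U, 80.66) and circle(N, 39.015); the below-UP intersection is R = (67.051, -44.835). M is the foot of the tangent from R: M = (46.086, -13.022).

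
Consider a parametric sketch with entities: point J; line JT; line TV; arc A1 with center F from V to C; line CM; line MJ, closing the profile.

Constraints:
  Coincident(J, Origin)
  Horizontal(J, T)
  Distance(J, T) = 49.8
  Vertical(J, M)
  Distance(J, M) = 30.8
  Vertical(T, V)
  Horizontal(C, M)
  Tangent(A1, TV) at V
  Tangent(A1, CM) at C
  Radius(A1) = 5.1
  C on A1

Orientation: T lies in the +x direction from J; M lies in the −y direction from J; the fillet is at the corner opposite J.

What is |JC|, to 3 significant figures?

54.3

J is at the origin; J and T share the same y with |JT| = 49.8 and T on the +x side, so T = (49.8, 0.00). J and M share the same x with |JM| = 30.8 and M on the −y side, so M = (0.00, -30.8). The virtual corner opposite J is at (49.8, -30.8). The tangent condition forces FV to be normal to TV and A1 meets CM tangentially, so FC is at right angles to CM, with radius 5.1, so the center F sits 5.1 in from both sides at F = (44.7, -25.7). That places the tangent points at V = (49.8, -25.7) on TV and C = (44.7, -30.8) on CM. Then |JC| = |C − J| = 54.3.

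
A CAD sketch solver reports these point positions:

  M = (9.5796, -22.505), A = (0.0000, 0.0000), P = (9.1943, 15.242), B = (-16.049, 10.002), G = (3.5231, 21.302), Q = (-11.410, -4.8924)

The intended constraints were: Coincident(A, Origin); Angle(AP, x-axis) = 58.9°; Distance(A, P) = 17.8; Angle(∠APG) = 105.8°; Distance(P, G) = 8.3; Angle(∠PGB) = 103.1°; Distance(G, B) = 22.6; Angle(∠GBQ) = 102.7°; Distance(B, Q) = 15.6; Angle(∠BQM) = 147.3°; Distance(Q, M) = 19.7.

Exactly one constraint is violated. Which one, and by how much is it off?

Distance(Q, M) = 19.7 — off by 7.70.

A = (0.00, 0.00) ✓; AP at 58.90° ✓; |AP| = 17.80 ✓; ∠APG = 105.8° ✓; |PG| = 8.300 ✓; ∠PGB = 103.1° ✓; |GB| = 22.60 ✓; ∠GBQ = 102.7° ✓; |BQ| = 15.60 ✓; ∠BQM = 147.3° ✓; |QM| = 27.40 ✗.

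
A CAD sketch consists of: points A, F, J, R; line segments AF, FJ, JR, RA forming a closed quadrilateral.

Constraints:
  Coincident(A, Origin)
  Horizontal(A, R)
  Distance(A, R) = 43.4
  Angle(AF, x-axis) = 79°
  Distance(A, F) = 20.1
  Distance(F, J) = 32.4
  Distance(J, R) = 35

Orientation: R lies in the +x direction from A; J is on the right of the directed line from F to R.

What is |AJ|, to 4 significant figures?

15.93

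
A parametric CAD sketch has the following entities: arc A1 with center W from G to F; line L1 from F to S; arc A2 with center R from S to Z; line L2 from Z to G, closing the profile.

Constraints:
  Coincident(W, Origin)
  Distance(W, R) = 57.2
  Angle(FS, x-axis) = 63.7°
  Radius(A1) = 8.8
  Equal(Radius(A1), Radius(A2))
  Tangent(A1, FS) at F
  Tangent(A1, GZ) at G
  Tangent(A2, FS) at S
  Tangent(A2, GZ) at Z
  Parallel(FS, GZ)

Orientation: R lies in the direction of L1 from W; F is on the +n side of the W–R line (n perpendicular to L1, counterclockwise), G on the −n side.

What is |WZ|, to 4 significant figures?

57.87

The slot axis is L1's direction at 63.7°, so u = (cos 63.7°, sin 63.7°) = (0.4431, 0.8965) and n = (−sin 63.7°, cos 63.7°) = (-0.8965, 0.4431). W is at the origin and R lies 57.2 along u from W, so R = 57.2·u = (25.34, 51.28). Tangency of A1 to both parallel lines with radius 8.8 puts F and G at W ± 8.8·n: F = (-7.889, 3.899), G = (7.889, -3.899). Equal radii place S and Z the same way about R: S = R + 8.8·n = (17.45, 55.18), Z = R − 8.8·n = (33.23, 47.38). Then |WZ| = |Z − W| = 57.87.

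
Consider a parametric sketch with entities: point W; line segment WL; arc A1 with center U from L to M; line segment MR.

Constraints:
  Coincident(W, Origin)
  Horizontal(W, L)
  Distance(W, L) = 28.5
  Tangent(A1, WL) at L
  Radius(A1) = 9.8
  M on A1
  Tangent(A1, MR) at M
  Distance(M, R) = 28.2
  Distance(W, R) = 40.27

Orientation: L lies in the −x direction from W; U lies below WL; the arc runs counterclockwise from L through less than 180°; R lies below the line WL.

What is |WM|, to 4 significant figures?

39.25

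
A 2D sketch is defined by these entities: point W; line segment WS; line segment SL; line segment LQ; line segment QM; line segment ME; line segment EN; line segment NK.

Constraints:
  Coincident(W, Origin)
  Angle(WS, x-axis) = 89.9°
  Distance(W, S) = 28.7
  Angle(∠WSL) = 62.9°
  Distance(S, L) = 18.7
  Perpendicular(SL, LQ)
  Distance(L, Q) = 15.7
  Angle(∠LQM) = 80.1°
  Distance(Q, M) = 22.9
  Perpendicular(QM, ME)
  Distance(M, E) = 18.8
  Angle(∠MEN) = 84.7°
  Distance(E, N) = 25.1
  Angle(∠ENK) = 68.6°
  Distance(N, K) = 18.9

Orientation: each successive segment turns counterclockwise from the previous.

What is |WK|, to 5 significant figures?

10.579

W is at the origin; WS runs at 89.9° with length 28.7, so S = (0.050091, 28.700). ∠WSL = 62.9° gives SL at -153.00° from the x-axis; with |SL| = 18.7, L = (-16.612, 20.210). SL is perpendicular to LQ, so LQ runs at -63.000°; with |LQ| = 15.7, Q = (-9.4841, 6.2215). ∠LQM = 80.1° gives QM at 36.900° from the x-axis; with |QM| = 22.9, M = (8.8287, 19.971). QM ⟂ ME, so ME runs at 126.90°; with |ME| = 18.8, E = (-2.4592, 35.005). ∠MEN = 84.7° gives EN at -137.80° from the x-axis; with |EN| = 25.1, N = (-21.053, 18.145). ∠ENK = 68.6° gives NK at -26.400° from the x-axis; with |NK| = 18.9, K = (-4.1244, 9.7414). Then |WK| = |K − W| = 10.579.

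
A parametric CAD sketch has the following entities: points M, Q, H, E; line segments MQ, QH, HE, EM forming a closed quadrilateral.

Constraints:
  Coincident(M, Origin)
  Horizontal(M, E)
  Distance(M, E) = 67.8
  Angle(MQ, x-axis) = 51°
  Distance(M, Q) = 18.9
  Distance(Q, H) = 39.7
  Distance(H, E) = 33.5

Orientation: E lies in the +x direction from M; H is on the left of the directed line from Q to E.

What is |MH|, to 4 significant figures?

56.68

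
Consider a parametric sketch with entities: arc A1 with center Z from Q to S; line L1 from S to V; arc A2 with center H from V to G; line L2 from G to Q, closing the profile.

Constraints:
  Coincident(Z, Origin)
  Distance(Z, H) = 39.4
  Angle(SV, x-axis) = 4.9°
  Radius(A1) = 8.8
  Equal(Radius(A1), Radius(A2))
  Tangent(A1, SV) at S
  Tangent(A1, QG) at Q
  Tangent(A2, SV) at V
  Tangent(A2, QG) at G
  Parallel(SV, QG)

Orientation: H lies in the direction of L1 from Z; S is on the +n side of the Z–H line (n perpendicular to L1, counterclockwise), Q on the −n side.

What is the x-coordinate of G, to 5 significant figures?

40.008

The slot axis is L1's direction at 4.9°, so u = (cos 4.9°, sin 4.9°) = (0.99635, 0.085417) and n = (−sin 4.9°, cos 4.9°) = (-0.085417, 0.99635). Z is at the origin and H lies 39.4 along u from Z, so H = 39.4·u = (39.256, 3.3654). Tangency of A1 to both parallel lines with radius 8.8 puts S and Q at Z ± 8.8·n: S = (-0.75167, 8.7678), Q = (0.75167, -8.7678). Equal radii place V and G the same way about H: V = H + 8.8·n = (38.504, 12.133), G = H − 8.8·n = (40.008, -5.4024). So G.x = 40.008.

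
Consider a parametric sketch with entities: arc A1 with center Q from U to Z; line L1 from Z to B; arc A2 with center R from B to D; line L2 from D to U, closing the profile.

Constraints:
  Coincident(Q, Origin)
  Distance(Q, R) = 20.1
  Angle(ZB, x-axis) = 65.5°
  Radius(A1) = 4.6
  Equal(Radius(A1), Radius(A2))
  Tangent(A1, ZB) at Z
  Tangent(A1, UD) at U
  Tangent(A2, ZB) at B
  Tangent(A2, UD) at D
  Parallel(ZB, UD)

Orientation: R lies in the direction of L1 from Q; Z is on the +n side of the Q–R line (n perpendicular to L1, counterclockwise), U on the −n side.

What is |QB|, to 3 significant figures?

20.6

The slot axis is L1's direction at 65.5°, so u = (cos 65.5°, sin 65.5°) = (0.415, 0.910) and n = (−sin 65.5°, cos 65.5°) = (-0.910, 0.415). Q is at the origin and R lies 20.1 along u from Q, so R = 20.1·u = (8.34, 18.3). Tangency of A1 to both parallel lines with radius 4.6 puts Z and U at Q ± 4.6·n: Z = (-4.19, 1.91), U = (4.19, -1.91). Equal radii place B and D the same way about R: B = R + 4.6·n = (4.15, 20.2), D = R − 4.6·n = (12.5, 16.4). Then |QB| = |B − Q| = 20.6.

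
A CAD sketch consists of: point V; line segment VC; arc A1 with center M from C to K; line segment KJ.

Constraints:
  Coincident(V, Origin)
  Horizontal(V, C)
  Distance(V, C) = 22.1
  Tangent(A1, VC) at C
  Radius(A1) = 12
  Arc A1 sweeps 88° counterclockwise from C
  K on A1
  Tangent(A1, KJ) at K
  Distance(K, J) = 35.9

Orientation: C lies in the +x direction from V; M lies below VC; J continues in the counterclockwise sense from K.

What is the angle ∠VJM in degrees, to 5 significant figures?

31.051°

V is at the origin; VC is horizontal with |VC| = 22.1 and C on the +x side, so C = (22.100, 0.0000). A1 meets VC tangentially, so MC is at right angles to VC, so M = C + (0, -12) = (22.100, -12.000). On A1, C sits at bearing 90° from M; an 88° counterclockwise sweep puts K at bearing 178°, so K = M + 12.0·(cos 178°, sin 178°) = (10.107, -11.581). A1 meets KJ tangentially, so MK is at right angles to KJ, so KJ runs along (−sin 178°, cos 178°); with |KJ| = 35.9, J = (8.8544, -47.459). Then cos ∠VJM = JV·JM / (|JV||JM|), giving 31.051°.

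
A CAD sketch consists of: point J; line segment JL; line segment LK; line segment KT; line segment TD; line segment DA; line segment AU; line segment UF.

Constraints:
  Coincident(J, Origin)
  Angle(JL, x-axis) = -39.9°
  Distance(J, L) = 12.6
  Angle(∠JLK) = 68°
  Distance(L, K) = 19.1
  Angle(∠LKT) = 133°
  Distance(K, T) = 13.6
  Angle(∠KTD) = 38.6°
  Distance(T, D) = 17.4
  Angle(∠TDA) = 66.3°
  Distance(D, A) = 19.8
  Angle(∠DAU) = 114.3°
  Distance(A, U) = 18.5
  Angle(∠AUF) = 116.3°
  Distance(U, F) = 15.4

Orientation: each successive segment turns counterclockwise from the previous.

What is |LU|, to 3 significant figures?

40.6

J is at the origin; JL runs at -39.9° with length 12.6, so L = (9.67, -8.08). ∠JLK = 68.0° gives LK at 72.1° from the x-axis; with |LK| = 19.1, K = (15.5, 10.1). ∠LKT = 133.0° gives KT at 119° from the x-axis; with |KT| = 13.6, T = (8.92, 22.0). ∠KTD = 38.6° gives TD at -99.5° from the x-axis; with |TD| = 17.4, D = (6.05, 4.82). ∠TDA = 66.3° gives DA at 14.2° from the x-axis; with |DA| = 19.8, A = (25.2, 9.67). ∠DAU = 114.3° gives AU at 79.9° from the x-axis; with |AU| = 18.5, U = (28.5, 27.9). Then |LU| = |U − L| = 40.6.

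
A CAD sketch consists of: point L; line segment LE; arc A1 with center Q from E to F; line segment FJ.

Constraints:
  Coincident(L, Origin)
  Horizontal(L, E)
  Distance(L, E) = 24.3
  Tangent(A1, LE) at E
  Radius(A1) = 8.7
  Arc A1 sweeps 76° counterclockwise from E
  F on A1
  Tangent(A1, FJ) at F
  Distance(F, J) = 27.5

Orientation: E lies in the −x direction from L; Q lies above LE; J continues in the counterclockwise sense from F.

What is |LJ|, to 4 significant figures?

34.53

L is at the origin; LE is horizontal with |LE| = 24.3 and E on the −x side, so E = (-24.30, 0.000). The tangent condition forces QE to be normal to LE, so Q = E + (0, 8.7) = (-24.30, 8.700). On A1, E sits at bearing -90° from Q; a 76° counterclockwise sweep puts F at bearing -14°, so F = Q + 8.7·(cos -14°, sin -14°) = (-15.86, 6.595). Since A1 is tangent to FJ there, QF ⟂ FJ, so FJ runs along (−sin -14°, cos -14°); with |FJ| = 27.5, J = (-9.206, 33.28). Then |LJ| = |J − L| = 34.53.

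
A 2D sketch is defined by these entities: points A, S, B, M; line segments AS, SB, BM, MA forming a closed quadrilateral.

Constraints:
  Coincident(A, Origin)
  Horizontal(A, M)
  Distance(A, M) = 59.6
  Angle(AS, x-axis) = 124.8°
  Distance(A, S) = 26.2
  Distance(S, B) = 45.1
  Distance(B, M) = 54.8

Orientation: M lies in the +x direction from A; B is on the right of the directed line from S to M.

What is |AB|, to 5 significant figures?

19.108

Checks: |SB| = 45.10 ✓; |BM| = 54.80 ✓.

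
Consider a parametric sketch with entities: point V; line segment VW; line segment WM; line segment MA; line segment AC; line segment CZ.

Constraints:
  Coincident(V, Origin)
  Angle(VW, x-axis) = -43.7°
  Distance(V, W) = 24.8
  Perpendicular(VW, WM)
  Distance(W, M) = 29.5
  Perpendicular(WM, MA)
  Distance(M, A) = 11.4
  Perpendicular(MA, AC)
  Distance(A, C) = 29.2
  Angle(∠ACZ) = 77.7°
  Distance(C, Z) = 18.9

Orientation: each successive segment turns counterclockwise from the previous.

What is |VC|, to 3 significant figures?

13.4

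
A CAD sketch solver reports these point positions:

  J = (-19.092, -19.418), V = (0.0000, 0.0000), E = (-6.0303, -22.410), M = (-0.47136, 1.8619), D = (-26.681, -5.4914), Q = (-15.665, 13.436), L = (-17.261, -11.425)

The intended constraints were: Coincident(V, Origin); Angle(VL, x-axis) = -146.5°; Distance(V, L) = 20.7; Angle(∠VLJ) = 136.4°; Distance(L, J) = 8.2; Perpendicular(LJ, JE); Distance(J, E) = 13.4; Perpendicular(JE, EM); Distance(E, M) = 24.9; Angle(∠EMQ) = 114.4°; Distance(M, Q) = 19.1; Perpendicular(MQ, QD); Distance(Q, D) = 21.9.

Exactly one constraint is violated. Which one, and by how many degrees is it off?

Perpendicular(MQ, QD) — off by 7.10°.

V = (0.00, 0.00) ✓; VL at -146.5° ✓; |VL| = 20.70 ✓; ∠VLJ = 136.4° ✓; |LJ| = 8.200 ✓; ∠(LJ, JE) = 90.00° ✓; |JE| = 13.40 ✓; ∠(JE, EM) = 90.00° ✓; |EM| = 24.90 ✓; ∠EMQ = 114.4° ✓; |MQ| = 19.10 ✓; ∠(MQ, QD) = 97.10° ✗; |QD| = 21.90 ✓.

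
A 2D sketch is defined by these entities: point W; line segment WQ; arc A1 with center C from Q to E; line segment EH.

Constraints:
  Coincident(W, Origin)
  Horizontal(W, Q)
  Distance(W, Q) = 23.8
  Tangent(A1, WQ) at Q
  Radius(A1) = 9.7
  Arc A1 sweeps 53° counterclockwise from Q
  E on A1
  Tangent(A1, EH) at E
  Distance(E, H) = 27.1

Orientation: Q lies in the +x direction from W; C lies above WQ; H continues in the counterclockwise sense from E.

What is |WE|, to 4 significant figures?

31.78

The tangent condition forces CQ to be normal to WQ, so C = Q + (0, 9.7) = (23.80, 9.700). On A1, Q sits at bearing -90° from C; a 53° counterclockwise sweep puts E at bearing -37°, so E = C + 9.7·(cos -37°, sin -37°) = (31.55, 3.862). Then |WE| = |E − W| = 31.78.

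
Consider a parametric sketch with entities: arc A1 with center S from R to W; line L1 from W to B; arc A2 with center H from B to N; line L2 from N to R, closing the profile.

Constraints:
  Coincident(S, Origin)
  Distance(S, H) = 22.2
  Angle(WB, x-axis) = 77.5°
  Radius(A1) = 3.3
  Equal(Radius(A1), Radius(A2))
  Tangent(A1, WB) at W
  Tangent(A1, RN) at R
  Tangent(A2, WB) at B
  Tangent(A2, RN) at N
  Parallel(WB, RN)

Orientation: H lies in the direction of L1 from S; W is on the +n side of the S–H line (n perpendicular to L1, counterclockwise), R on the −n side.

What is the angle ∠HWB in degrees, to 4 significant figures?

8.455°

Tangency of A1 to both parallel lines with radius 3.3 puts W and R at S ± 3.3·n: W = (-3.222, 0.7143), R = (3.222, -0.7143). Equal radii place B and N the same way about H: B = H + 3.3·n = (1.583, 22.39), N = H − 3.3·n = (8.027, 20.96). Then cos ∠HWB = WH·WB / (|WH||WB|), giving 8.455°.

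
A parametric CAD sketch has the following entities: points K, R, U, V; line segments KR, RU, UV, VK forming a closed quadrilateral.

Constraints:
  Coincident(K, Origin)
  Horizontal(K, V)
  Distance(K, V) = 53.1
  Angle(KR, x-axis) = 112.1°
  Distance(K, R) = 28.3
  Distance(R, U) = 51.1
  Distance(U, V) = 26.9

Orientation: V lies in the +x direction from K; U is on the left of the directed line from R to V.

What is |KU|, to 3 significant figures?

46.8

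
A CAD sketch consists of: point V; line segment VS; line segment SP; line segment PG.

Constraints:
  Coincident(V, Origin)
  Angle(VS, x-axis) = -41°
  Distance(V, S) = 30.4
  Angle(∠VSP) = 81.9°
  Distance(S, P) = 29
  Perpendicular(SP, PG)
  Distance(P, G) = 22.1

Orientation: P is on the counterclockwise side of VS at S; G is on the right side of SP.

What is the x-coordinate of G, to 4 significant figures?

57.25

V is at the origin; VS runs at -41.0° with length 30.4, so S = 30.4·(cos -41.0°, sin -41.0°) = (22.94, -19.94). ∠VSP = 81.9°, so SP runs at -41.0° + (180° − 81.9°) = 57.10° from the x-axis; with |SP| = 29.0, P = S + 29.0·(cos 57.10°, sin 57.10°) = (38.70, 4.405). SP ⟂ PG; with |PG| = 22.1 on the right of SP, G = P + 22.1·(0.8396, -0.5432) = (57.25, -7.599). So G.x = 57.25.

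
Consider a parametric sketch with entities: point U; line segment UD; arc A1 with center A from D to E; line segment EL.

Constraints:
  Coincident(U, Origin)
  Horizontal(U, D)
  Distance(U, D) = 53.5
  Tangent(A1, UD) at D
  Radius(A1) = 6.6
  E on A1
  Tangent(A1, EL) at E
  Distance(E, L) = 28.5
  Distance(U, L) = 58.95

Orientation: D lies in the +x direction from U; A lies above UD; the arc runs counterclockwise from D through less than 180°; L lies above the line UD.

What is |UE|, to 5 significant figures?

60.209

Checks: |AE| = 6.600 ✓; ∠(AE, EL) = 90.00° ✓; |EL| = 28.50 ✓; |UL| = 58.95 ✓.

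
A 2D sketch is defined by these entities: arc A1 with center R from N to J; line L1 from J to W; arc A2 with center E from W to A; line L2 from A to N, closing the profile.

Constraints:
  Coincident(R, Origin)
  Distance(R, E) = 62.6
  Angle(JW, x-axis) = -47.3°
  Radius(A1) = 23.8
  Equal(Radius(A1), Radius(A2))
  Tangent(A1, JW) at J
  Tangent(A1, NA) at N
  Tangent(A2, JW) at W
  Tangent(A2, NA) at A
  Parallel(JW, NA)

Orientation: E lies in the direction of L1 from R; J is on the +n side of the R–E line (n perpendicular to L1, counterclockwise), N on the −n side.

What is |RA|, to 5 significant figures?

66.972

The slot axis is L1's direction at -47.3°, so u = (cos -47.3°, sin -47.3°) = (0.67816, -0.73491) and n = (−sin -47.3°, cos -47.3°) = (0.73491, 0.67816). R is at the origin and E lies 62.6 along u from R, so E = 62.6·u = (42.453, -46.006). Tangency of A1 to both parallel lines with radius 23.8 puts J and N at R ± 23.8·n: J = (17.491, 16.140), N = (-17.491, -16.140). Equal radii place W and A the same way about E: W = E + 23.8·n = (59.944, -29.865), A = E − 23.8·n = (24.962, -62.146). Then |RA| = |A − R| = 66.972.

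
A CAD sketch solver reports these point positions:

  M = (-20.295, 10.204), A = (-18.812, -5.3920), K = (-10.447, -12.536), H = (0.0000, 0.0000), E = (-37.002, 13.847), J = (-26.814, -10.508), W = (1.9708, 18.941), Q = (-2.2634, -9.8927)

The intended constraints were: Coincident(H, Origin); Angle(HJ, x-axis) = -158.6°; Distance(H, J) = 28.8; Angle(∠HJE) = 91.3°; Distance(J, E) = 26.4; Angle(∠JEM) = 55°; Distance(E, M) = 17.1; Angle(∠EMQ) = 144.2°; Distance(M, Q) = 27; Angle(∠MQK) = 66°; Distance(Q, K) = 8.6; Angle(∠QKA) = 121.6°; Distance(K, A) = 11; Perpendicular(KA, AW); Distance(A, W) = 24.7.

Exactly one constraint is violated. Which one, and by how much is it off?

Distance(A, W) = 24.7 — off by 7.30.

H = (0.00, 0.00) ✓; HJ at -158.6° ✓; |HJ| = 28.80 ✓; ∠HJE = 91.30° ✓; |JE| = 26.40 ✓; ∠JEM = 55.00° ✓; |EM| = 17.10 ✓; ∠EMQ = 144.2° ✓; |MQ| = 27.00 ✓; ∠MQK = 66.00° ✓; |QK| = 8.600 ✓; ∠QKA = 121.6° ✓; |KA| = 11.00 ✓; ∠(KA, AW) = 90.00° ✓; |AW| = 32.00 ✗.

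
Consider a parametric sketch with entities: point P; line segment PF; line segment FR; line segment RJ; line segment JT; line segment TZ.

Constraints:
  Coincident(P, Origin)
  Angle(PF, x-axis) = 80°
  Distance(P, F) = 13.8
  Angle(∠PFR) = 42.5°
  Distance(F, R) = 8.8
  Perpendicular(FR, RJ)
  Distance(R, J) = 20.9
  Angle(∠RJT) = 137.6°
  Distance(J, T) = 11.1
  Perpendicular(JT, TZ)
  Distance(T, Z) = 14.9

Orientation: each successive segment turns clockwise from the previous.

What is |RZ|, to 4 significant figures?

26.55

∠RJT = 137.6° gives JT at 170.1° from the x-axis; with |JT| = 11.1, T = (-21.44, -3.153). JT ⟂ TZ, so TZ runs at 80.10°; with |TZ| = 14.9, Z = (-18.88, 11.53). Then |RZ| = |Z − R| = 26.55.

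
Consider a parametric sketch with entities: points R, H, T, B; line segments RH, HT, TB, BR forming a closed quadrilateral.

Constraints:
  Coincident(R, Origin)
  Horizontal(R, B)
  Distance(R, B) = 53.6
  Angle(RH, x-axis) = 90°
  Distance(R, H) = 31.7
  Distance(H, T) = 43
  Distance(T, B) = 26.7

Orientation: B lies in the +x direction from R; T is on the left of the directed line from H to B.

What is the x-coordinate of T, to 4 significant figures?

42.34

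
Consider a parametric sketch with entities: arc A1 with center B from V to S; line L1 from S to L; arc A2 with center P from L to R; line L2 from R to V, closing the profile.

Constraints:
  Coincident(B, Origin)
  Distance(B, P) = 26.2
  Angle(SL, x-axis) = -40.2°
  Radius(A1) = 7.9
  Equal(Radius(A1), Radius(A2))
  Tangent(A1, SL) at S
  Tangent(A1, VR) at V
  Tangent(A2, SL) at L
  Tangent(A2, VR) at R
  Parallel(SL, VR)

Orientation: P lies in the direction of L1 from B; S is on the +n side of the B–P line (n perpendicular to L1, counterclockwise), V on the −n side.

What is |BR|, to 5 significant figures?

27.365

The slot axis is L1's direction at -40.2°, so u = (cos -40.2°, sin -40.2°) = (0.76380, -0.64546) and n = (−sin -40.2°, cos -40.2°) = (0.64546, 0.76380). B is at the origin and P lies 26.2 along u from B, so P = 26.2·u = (20.011, -16.911). Tangency of A1 to both parallel lines with radius 7.9 puts S and V at B ± 7.9·n: S = (5.0991, 6.0340), V = (-5.0991, -6.0340). Equal radii place L and R the same way about P: L = P + 7.9·n = (25.111, -10.877), R = P − 7.9·n = (14.912, -22.945). Then |BR| = |R − B| = 27.365.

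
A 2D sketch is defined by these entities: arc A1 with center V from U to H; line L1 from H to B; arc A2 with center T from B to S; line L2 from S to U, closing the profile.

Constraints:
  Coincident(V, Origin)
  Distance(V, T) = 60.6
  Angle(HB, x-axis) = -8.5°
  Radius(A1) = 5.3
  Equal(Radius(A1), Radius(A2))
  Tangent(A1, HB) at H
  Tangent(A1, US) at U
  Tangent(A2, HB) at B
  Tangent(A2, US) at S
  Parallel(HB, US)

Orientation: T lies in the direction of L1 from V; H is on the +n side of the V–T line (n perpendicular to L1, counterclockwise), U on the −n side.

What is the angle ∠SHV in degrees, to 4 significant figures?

80.08°

The slot axis is L1's direction at -8.5°, so u = (cos -8.5°, sin -8.5°) = (0.9890, -0.1478) and n = (−sin -8.5°, cos -8.5°) = (0.1478, 0.9890). V is at the origin and T lies 60.6 along u from V, so T = 60.6·u = (59.93, -8.957). Tangency of A1 to both parallel lines with radius 5.3 puts H and U at V ± 5.3·n: H = (0.7834, 5.242), U = (-0.7834, -5.242). Equal radii place B and S the same way about T: B = T + 5.3·n = (60.72, -3.715), S = T − 5.3·n = (59.15, -14.20). Then cos ∠SHV = HS·HV / (|HS||HV|), giving 80.08°.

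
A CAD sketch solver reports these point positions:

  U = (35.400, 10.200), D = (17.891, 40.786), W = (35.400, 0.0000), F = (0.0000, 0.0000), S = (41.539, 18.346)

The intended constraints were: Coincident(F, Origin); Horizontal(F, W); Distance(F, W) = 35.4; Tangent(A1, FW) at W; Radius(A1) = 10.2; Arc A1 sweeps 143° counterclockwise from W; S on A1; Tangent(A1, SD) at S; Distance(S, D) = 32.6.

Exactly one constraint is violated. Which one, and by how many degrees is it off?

Tangent(A1, SD) at S — off by 6.50°.

F = (0.00, 0.00) ✓; F.y = 0.00, W.y = 0.00 ✓; |FW| = 35.40 ✓; ∠(UW, WF) = 90.00° ✓; |UW| = 10.20 ✓; bearing(U→S) − bearing(U→W) = 143.0° ✓; |US| = 10.20 ✓; ∠(US, SD) = 96.50° ✗; |SD| = 32.60 ✓.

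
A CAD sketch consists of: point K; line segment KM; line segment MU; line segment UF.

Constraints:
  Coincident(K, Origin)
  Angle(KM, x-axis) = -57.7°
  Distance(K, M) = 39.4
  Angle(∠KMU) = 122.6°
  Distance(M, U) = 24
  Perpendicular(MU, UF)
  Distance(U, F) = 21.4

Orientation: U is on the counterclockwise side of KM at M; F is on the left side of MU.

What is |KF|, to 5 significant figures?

46.740

K is at the origin; KM runs at -57.7° with length 39.4, so M = 39.4·(cos -57.7°, sin -57.7°) = (21.053, -33.303). ∠KMU = 122.6°, so MU runs at -57.7° + (180° − 122.6°) = -0.30000° from the x-axis; with |MU| = 24.0, U = M + 24.0·(cos -0.30000°, sin -0.30000°) = (45.053, -33.429). MU is perpendicular to UF; with |UF| = 21.4 on the left of MU, F = U + 21.4·(0.0052360, 0.99999) = (45.165, -12.029). Then |KF| = |F − K| = 46.740.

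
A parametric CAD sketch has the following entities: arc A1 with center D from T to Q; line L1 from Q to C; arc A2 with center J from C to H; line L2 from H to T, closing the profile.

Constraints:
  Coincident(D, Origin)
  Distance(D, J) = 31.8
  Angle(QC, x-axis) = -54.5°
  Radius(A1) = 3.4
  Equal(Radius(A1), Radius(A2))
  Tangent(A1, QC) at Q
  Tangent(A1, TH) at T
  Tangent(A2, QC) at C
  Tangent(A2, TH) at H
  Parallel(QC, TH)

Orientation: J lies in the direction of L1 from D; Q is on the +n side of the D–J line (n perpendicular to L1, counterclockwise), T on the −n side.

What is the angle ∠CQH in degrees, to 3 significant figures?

12.1°

The slot axis is L1's direction at -54.5°, so u = (cos -54.5°, sin -54.5°) = (0.581, -0.814) and n = (−sin -54.5°, cos -54.5°) = (0.814, 0.581). D is at the origin and J lies 31.8 along u from D, so J = 31.8·u = (18.5, -25.9). Tangency of A1 to both parallel lines with radius 3.4 puts Q and T at D ± 3.4·n: Q = (2.77, 1.97), T = (-2.77, -1.97). Equal radii place C and H the same way about J: C = J + 3.4·n = (21.2, -23.9), H = J − 3.4·n = (15.7, -27.9). Then cos ∠CQH = QC·QH / (|QC||QH|), giving 12.1°.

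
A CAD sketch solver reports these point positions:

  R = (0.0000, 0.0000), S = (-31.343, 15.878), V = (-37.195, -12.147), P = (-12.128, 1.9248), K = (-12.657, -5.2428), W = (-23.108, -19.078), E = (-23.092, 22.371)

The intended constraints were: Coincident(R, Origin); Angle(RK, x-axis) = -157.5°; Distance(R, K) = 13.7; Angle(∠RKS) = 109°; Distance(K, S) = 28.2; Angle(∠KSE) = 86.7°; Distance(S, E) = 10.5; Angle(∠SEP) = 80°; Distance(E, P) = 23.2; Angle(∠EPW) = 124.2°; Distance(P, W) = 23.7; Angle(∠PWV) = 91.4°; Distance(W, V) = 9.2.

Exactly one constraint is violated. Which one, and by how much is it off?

Distance(W, V) = 9.2 — off by 6.50.

R = (0.00, 0.00) ✓; RK at -157.5° ✓; |RK| = 13.70 ✓; ∠RKS = 109.0° ✓; |KS| = 28.20 ✓; ∠KSE = 86.70° ✓; |SE| = 10.50 ✓; ∠SEP = 80.00° ✓; |EP| = 23.20 ✓; ∠EPW = 124.2° ✓; |PW| = 23.70 ✓; ∠PWV = 91.40° ✓; |WV| = 15.70 ✗.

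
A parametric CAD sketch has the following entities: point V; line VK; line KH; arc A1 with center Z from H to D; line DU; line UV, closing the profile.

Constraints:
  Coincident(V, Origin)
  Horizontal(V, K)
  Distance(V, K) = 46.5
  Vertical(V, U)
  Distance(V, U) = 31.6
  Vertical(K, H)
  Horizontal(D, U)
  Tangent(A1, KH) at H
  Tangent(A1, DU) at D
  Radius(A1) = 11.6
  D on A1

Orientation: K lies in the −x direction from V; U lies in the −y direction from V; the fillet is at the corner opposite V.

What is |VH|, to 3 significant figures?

50.6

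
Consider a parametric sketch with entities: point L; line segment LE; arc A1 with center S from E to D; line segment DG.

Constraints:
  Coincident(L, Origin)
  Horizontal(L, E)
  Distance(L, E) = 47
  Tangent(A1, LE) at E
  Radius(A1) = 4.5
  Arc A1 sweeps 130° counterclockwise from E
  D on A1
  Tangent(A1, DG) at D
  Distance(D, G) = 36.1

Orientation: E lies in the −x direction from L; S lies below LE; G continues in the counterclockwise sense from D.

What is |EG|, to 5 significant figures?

40.232

L is at the origin; L and E share the same y with |LE| = 47.0 and E on the −x side, so E = (-47.000, 0.0000). Since A1 is tangent to LE there, SE ⟂ LE, so S = E + (0, -4.5) = (-47.000, -4.5000). On A1, E sits at bearing 90° from S; a 130° counterclockwise sweep puts D at bearing 220°, so D = S + 4.5·(cos 220°, sin 220°) = (-50.447, -7.3925). Since A1 is tangent to DG there, SD ⟂ DG, so DG runs along (−sin 220°, cos 220°); with |DG| = 36.1, G = (-27.243, -35.047). Then |EG| = |G − E| = 40.232.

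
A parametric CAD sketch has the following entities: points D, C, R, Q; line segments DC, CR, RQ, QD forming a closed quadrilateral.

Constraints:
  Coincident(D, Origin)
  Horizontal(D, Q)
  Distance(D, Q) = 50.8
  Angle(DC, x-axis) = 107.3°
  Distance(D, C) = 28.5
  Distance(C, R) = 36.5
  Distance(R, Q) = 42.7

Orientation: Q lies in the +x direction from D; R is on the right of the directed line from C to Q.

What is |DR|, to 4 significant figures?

9.862

Checks: |CR| = 36.50 ✓; |RQ| = 42.70 ✓.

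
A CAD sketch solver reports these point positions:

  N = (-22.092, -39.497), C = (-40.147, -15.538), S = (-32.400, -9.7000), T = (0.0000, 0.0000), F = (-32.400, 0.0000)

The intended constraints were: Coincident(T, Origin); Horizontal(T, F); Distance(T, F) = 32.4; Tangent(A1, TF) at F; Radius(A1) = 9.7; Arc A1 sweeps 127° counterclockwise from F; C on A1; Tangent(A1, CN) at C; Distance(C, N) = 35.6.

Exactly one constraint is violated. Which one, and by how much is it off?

Distance(C, N) = 35.6 — off by 5.60.

T = (0.00, 0.00) ✓; T.y = 0.00, F.y = 0.00 ✓; |TF| = 32.40 ✓; ∠(SF, FT) = 90.00° ✓; |SF| = 9.700 ✓; bearing(S→C) − bearing(S→F) = 127.0° ✓; |SC| = 9.700 ✓; ∠(SC, CN) = 90.00° ✓; |CN| = 30.00 ✗.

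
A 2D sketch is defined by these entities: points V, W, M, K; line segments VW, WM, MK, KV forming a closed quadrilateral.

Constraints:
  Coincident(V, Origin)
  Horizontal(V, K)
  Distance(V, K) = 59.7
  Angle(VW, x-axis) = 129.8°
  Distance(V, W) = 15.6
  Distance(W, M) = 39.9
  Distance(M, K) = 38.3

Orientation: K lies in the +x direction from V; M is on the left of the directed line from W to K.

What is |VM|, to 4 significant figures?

36.23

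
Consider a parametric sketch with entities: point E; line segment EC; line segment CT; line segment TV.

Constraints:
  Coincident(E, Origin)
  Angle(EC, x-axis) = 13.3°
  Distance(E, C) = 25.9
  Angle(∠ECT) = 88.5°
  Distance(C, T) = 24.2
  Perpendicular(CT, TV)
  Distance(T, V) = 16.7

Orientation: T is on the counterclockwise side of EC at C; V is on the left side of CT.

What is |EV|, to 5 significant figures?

25.254

∠ECT = 88.5°, so CT runs at 13.3° + (180° − 88.5°) = 104.80° from the x-axis; with |CT| = 24.2, T = C + 24.2·(cos 104.80°, sin 104.80°) = (19.024, 29.355). CT is perpendicular to TV; with |TV| = 16.7 on the left of CT, V = T + 16.7·(-0.96682, -0.25545) = (2.8776, 25.089). Then |EV| = |V − E| = 25.254.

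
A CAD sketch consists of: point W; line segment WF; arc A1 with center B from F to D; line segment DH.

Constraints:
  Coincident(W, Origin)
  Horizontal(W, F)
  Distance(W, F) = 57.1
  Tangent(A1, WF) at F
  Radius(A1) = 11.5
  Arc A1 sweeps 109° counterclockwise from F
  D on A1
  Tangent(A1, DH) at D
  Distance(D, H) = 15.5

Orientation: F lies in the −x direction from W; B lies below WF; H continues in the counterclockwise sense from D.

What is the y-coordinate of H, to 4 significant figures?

-29.90

On A1, F sits at bearing 90° from B; a 109° counterclockwise sweep puts D at bearing 199°, so D = B + 11.5·(cos 199°, sin 199°) = (-67.97, -15.24). A1 meets DH tangentially, so BD is at right angles to DH, so DH runs along (−sin 199°, cos 199°); with |DH| = 15.5, H = (-62.93, -29.90). So H.y = -29.90.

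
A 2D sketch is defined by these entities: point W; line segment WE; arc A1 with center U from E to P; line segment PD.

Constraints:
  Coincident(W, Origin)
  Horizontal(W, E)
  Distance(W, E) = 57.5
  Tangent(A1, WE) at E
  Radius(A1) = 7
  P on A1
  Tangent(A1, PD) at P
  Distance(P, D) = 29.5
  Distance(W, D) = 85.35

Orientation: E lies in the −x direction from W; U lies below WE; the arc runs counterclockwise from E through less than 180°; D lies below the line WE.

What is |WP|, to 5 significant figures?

63.018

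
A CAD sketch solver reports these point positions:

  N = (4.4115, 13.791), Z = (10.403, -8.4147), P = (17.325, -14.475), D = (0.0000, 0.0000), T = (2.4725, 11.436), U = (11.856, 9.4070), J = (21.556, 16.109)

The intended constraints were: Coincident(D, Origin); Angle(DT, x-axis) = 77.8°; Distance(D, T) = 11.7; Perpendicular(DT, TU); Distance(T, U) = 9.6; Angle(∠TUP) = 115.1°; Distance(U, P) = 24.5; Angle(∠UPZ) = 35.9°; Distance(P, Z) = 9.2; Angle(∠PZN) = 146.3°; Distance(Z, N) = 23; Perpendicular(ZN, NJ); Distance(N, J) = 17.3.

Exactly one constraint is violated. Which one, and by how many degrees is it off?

Perpendicular(ZN, NJ) — off by 7.40°.

D = (0.00, 0.00) ✓; DT at 77.80° ✓; |DT| = 11.70 ✓; ∠(DT, TU) = 90.00° ✓; |TU| = 9.600 ✓; ∠TUP = 115.1° ✓; |UP| = 24.50 ✓; ∠UPZ = 35.90° ✓; |PZ| = 9.200 ✓; ∠PZN = 146.3° ✓; |ZN| = 23.00 ✓; ∠(ZN, NJ) = 97.40° ✗; |NJ| = 17.30 ✓.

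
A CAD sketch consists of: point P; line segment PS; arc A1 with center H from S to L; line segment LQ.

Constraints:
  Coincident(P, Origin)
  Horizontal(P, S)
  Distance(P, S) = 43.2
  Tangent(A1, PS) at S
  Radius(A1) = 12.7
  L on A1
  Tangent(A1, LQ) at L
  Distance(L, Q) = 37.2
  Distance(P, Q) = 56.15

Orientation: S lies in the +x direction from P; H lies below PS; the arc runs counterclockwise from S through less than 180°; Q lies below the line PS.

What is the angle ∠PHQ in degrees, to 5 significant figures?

83.189°

P is at the origin; P and S share the same y with |PS| = 43.2 and S on the +x side, so S = (43.200, 0.0000). Tangency of A1 to PS means the radius HS is perpendicular to PS, so H = S + (0, -12.7) = (43.200, -12.700). Since HL ⟂ LQ (tangency), |HQ| = √(12.7² + 37.2²) = 39.308 regardless of where L sits on A1. So Q lies on both circle(P, 56.15) and circle(H, 39.308); the below-PS intersection is Q = (27.719, -48.831). L is the foot of the tangent from Q: L = (30.536, -11.738).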